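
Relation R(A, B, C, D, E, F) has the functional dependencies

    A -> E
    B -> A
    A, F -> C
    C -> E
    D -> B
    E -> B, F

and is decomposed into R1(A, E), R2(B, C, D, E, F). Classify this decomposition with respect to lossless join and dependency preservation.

Lossless test: (E)⁺ = {A, B, C, E, F}, which contains all of one fragment — lossless.
Dependency preservation: B → A; A, F → C are not contained in any single fragment, but the restricted closure of each left-hand side across the fragments still reaches the right-hand side; the remaining FDs each lie inside some fragment. All dependencies are preserved.

lossless and dependency-preserving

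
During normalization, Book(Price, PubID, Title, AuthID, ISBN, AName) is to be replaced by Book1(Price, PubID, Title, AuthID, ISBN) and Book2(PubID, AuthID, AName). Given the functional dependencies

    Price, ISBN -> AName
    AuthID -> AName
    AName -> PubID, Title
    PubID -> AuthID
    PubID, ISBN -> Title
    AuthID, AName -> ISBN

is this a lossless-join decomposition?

Common attributes: Book1 ∩ Book2 = {PubID, AuthID}.
Closure of {PubID, AuthID}: AuthID → AName applies, adding AName; AName → PubID, Title applies, adding Title; AuthID, AName → ISBN applies, adding ISBN. So (PubID, AuthID)⁺ = {PubID, Title, AuthID, ISBN, AName}.
This closure contains every attribute of Book2, so Book1 ∩ Book2 → Book2. The join is lossless.

Yes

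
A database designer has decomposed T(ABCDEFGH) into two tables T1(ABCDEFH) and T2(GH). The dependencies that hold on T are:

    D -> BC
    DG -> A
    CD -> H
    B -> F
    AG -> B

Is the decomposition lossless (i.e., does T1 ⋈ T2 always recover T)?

Common attributes: T1 ∩ T2 = {H}.
No dependency enlarges {H}, so (H)⁺ = {H}.
The closure contains neither all of T1 = {ABCDEFH} nor all of T2 = {GH}, so the common attributes are not a superkey of either fragment. The join is lossy.

No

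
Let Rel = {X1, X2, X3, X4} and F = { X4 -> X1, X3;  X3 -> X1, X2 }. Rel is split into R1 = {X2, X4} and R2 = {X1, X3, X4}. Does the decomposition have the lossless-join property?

Common attributes: R1 ∩ R2 = {X4}.
Closure of {X4}: X4 → X1, X3 applies, adding X1, X3; X3 → X1, X2 applies, adding X2. So (X4)⁺ = {X1, X2, X3, X4}.
This closure contains every attribute of R1, so R1 ∩ R2 → R1. The join is lossless.

Yes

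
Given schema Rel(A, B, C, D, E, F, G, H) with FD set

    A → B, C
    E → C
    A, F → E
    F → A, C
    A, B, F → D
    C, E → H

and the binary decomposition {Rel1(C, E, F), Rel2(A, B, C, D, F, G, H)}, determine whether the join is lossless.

Yes

Common attributes: Rel1 ∩ Rel2 = {C, F}.
Closure of {C, F}: F → A, C applies, adding A; A → B, C applies, adding B; A, F → E applies, adding E; A, B, F → D applies, adding D; C, E → H applies, adding H. So (C, F)⁺ = {A, B, C, D, E, F, H}.
This closure contains every attribute of Rel1, so Rel1 ∩ Rel2 → Rel1. The join is lossless.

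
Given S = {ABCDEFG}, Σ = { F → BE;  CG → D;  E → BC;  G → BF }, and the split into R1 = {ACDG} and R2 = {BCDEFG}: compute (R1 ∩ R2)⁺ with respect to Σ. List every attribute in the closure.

BCDEFG

R1 ∩ R2 = {CDG}.
G → BF applies, adding BF
F → BE applies, adding E
Closure: {BCDEFG}.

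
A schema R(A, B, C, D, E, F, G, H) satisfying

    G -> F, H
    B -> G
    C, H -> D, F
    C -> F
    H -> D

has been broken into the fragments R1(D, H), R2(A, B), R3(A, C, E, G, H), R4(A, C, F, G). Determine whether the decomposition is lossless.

Chase test. Columns are A, B, C, D, E, F, G, H; row i has aⱼ where attribute j ∈ Ri, else bᵢⱼ.
Initial tableau (one row per fragment):
  row 1: b11 b12 b13 a4 b15 b16 b17 a8
  row 2: a1 a2 b23 b24 b25 b26 b27 b28
  row 3: a1 b32 a3 b34 a5 b36 a7 a8
  row 4: a1 b42 a3 b44 b45 a6 a7 b48
Rows 3 and 4 agree on G; apply G→F, H and equate their F, H entries.
Rows 3 and 4 agree on C, H; apply C, H→D, F and equate their D, F entries.
Rows 1 and 3 agree on H; apply H→D and equate their D entries.
No row becomes fully distinguished — the join is lossy.

No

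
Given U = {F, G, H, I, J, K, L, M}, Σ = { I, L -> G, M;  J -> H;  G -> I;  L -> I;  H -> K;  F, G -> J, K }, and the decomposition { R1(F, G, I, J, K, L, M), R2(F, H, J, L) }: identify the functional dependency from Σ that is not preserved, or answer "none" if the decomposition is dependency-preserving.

Check H → K: no single fragment contains all of {H, K}, and the restricted closure of {H} across the fragments never reaches {K}.
I, L → G, M is preserved.
J → H is preserved.
G → I is preserved.
L → I is preserved.
F, G → J, K is preserved.

H -> K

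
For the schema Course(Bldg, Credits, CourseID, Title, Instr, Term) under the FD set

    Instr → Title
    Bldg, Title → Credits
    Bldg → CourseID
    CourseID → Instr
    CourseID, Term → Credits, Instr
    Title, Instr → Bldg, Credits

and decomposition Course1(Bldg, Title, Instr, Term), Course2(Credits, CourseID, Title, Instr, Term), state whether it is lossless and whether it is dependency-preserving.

lossless and dependency-preserving

Lossless test: (Title, Instr, Term)⁺ = {Bldg, Credits, CourseID, Title, Instr, Term}, which contains all of one fragment — lossless.
Dependency preservation: Bldg, Title → Credits; Bldg → CourseID; Title, Instr → Bldg, Credits are not contained in any single fragment, but the restricted closure of each left-hand side across the fragments still reaches the right-hand side; the remaining FDs each lie inside some fragment. All dependencies are preserved.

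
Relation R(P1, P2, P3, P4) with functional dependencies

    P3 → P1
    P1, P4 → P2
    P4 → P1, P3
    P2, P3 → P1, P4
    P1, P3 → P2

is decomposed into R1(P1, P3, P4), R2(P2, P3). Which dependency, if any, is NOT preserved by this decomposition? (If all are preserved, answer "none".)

none

P3 → P1 lies within R1.
P1, P4 → P2: restricted closure across fragments reaches P2.
P4 → P1, P3 lies within R1.
P2, P3 → P1, P4: restricted closure across fragments reaches P1, P4.
P1, P3 → P2: restricted closure across fragments reaches P2.
Every dependency is enforceable on the fragments, so the decomposition is dependency-preserving.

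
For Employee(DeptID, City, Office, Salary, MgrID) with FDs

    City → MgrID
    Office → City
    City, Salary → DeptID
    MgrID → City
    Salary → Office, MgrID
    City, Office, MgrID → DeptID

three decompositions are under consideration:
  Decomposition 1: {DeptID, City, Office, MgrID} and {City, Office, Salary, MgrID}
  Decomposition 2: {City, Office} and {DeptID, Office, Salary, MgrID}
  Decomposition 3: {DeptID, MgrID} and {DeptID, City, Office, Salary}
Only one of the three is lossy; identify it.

Decomposition 1: common = {City, Office, MgrID}, closure = {DeptID, City, Office, MgrID} → lossless.
Decomposition 2: common = {Office}, closure = {DeptID, City, Office, MgrID} → lossless.
Decomposition 3: common = {DeptID}, closure = {DeptID} → lossy.

Decomposition 3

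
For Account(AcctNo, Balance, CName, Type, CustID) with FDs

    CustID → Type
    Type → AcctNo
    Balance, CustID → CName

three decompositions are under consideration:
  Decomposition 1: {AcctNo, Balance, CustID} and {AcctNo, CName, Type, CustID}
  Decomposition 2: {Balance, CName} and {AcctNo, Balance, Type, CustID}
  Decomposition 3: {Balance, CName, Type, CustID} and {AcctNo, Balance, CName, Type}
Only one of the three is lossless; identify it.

Decomposition 3

Decomposition 1: common = {AcctNo, CustID}, closure = {AcctNo, Type, CustID} → lossy.
Decomposition 2: common = {Balance}, closure = {Balance} → lossy.
Decomposition 3: common = {Balance, CName, Type}, closure = {AcctNo, Balance, CName, Type} → lossless.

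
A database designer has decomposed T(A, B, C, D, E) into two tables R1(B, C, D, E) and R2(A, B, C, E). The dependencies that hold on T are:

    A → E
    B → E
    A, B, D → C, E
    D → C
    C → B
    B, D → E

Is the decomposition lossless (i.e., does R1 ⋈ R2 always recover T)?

Common attributes: R1 ∩ R2 = {B, C, E}.
No dependency enlarges {B, C, E}, so (B, C, E)⁺ = {B, C, E}.
The closure contains neither all of R1 = {B, C, D, E} nor all of R2 = {A, B, C, E}, so the common attributes are not a superkey of either fragment. The join is lossy.

No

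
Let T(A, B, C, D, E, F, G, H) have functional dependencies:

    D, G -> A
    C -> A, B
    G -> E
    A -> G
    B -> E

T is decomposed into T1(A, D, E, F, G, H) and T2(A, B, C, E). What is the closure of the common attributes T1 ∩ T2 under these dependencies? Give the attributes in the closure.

A, E, G

T1 ∩ T2 = {A, E}.
A → G applies, adding G
Closure: {A, E, G}.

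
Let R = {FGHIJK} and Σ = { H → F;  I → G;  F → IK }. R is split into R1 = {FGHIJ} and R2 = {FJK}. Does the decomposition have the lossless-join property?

Yes

Common attributes: R1 ∩ R2 = {FJ}.
Closure of {FJ}: F → IK applies, adding IK; I → G applies, adding G. So (FJ)⁺ = {FGIJK}.
This closure contains every attribute of R2, so R1 ∩ R2 → R2. The join is lossless.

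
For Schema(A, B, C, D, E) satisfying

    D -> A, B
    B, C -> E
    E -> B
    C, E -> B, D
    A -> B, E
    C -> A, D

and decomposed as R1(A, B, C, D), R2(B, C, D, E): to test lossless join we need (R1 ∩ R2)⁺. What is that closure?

A, B, C, D, E

R1 ∩ R2 = {B, C, D}.
D → A, B applies, adding A
B, C → E applies, adding E
Closure: {A, B, C, D, E}.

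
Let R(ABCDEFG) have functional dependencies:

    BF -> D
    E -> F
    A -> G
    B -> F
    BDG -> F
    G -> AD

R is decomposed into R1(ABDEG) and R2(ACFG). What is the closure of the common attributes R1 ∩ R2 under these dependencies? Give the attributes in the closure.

R1 ∩ R2 = {AG}.
G → AD applies, adding D
Closure: {ADG}.

ADG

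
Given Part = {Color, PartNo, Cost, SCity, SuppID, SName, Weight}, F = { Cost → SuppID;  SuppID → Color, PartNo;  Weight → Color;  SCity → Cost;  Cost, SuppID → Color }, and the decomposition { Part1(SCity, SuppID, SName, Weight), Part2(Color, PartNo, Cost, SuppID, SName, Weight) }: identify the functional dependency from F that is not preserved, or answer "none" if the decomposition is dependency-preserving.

Check SCity → Cost: no single fragment contains all of {Cost, SCity}, and the restricted closure of {SCity} across the fragments never reaches {Cost}.
Cost → SuppID is preserved.
SuppID → Color, PartNo is preserved.
Weight → Color is preserved.
Cost, SuppID → Color is preserved.

SCity → Cost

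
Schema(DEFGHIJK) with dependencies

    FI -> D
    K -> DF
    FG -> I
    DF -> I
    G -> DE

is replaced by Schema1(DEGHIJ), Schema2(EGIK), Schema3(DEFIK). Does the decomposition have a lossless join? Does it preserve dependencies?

Lossless test (chase): Rows 2 and 3 agree on K; apply K→DF and equate their DF entries. No row becomes fully distinguished — the join is lossy.
Dependency preservation: FG → I is not contained in any single fragment, but the restricted closure of its left-hand side across the fragments still reaches the right-hand side; the remaining FDs each lie inside some fragment. All dependencies are preserved.

lossy but dependency-preserving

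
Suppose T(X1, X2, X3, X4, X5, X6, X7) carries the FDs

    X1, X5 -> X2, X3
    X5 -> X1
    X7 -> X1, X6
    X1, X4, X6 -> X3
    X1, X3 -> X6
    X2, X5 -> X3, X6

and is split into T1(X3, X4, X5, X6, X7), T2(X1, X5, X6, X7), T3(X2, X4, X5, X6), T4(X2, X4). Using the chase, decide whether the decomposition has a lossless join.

Yes

Chase test. Columns are X1, X2, X3, X4, X5, X6, X7; row i has aⱼ where attribute j ∈ Ti, else bᵢⱼ.
Initial tableau (one row per fragment):
  row 1: b11 b12 a3 a4 a5 a6 a7
  row 2: a1 b22 b23 b24 a5 a6 a7
  row 3: b31 a2 b33 a4 a5 a6 b37
  row 4: b41 a2 b43 a4 b45 b46 b47
Rows 1 and 2 agree on X5; apply X5→X1 and equate their X1 entries.
Rows 1 and 3 agree on X5; apply X5→X1 and equate their X1 entries.
Rows 1 and 3 agree on X1, X4, X6; apply X1, X4, X6→X3 and equate their X3 entries.
Rows 1 and 2 agree on X1, X5; apply X1, X5→X2, X3 and equate their X2, X3 entries.
Rows 1 and 3 agree on X1, X5; apply X1, X5→X2, X3 and equate their X2, X3 entries.
Row 1 is now all distinguished symbols — the join is lossless.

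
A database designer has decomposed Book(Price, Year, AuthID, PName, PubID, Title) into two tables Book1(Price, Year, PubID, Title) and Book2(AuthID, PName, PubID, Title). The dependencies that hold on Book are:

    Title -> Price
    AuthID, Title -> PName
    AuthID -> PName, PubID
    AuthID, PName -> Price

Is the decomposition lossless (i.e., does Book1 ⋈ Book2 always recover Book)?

Common attributes: Book1 ∩ Book2 = {PubID, Title}.
Closure of {PubID, Title}: Title → Price applies, adding Price. So (PubID, Title)⁺ = {Price, PubID, Title}.
The closure contains neither all of Book1 = {Price, Year, PubID, Title} nor all of Book2 = {AuthID, PName, PubID, Title}, so the common attributes are not a superkey of either fragment. The join is lossy.

No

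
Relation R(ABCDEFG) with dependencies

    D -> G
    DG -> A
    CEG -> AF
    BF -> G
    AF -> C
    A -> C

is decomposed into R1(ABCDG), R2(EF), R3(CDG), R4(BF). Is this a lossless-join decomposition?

No

Chase test. Columns are ABCDEFG; row i has aⱼ where attribute j ∈ Ri, else bᵢⱼ.
Initial tableau (one row per fragment):
  row 1: a1 a2 a3 a4 b15 b16 a7
  row 2: b21 b22 b23 b24 a5 a6 b27
  row 3: b31 b32 a3 a4 b35 b36 a7
  row 4: b41 a2 b43 b44 b45 a6 b47
Rows 1 and 3 agree on DG; apply DG→A and equate their A entries.
No row becomes fully distinguished — the join is lossy.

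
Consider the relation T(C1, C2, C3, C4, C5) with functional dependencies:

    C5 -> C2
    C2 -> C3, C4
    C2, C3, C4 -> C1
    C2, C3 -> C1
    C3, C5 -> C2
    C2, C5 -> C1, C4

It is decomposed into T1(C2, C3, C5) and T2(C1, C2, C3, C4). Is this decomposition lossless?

Yes

Common attributes: T1 ∩ T2 = {C2, C3}.
Closure of {C2, C3}: C2 → C3, C4 applies, adding C4; C2, C3, C4 → C1 applies, adding C1. So (C2, C3)⁺ = {C1, C2, C3, C4}.
This closure contains every attribute of T2, so T1 ∩ T2 → T2. The join is lossless.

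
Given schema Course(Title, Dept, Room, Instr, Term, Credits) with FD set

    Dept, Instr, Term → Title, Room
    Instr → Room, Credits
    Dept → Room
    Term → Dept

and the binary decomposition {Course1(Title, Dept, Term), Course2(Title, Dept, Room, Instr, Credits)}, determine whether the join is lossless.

No

Common attributes: Course1 ∩ Course2 = {Title, Dept}.
Closure of {Title, Dept}: Dept → Room applies, adding Room. So (Title, Dept)⁺ = {Title, Dept, Room}.
The closure contains neither all of Course1 = {Title, Dept, Term} nor all of Course2 = {Title, Dept, Room, Instr, Credits}, so the common attributes are not a superkey of either fragment. The join is lossy.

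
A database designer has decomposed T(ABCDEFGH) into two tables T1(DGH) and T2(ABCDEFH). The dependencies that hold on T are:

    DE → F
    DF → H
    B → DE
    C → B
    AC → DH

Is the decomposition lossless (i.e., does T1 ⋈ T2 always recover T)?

No

Common attributes: T1 ∩ T2 = {DH}.
No dependency enlarges {DH}, so (DH)⁺ = {DH}.
The closure contains neither all of T1 = {DGH} nor all of T2 = {ABCDEFH}, so the common attributes are not a superkey of either fragment. The join is lossy.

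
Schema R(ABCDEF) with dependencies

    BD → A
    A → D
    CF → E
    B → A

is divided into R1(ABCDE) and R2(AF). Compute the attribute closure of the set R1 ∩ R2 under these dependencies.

AD

R1 ∩ R2 = {A}.
A → D applies, adding D
Closure: {AD}.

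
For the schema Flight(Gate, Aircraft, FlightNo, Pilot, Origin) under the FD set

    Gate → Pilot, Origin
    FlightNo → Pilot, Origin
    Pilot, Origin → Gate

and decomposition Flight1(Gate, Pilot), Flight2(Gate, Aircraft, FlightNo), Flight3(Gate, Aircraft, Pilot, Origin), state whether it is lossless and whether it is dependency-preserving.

Lossless test (chase): Rows 1 and 2 agree on Gate; apply Gate→Pilot, Origin and equate their Pilot, Origin entries. Rows 1 and 3 agree on Gate; apply Gate→Pilot, Origin and equate their Pilot, Origin entries. Row 2 is now all distinguished symbols — the join is lossless.
Dependency preservation: FlightNo → Pilot, Origin is not contained in any single fragment, but the restricted closure of its left-hand side across the fragments still reaches the right-hand side; the remaining FDs each lie inside some fragment. All dependencies are preserved.

lossless and dependency-preserving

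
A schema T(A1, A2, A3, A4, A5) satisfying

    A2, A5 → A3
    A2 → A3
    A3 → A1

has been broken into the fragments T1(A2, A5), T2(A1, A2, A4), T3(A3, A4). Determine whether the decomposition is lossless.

Chase test. Columns are A1, A2, A3, A4, A5; row i has aⱼ where attribute j ∈ Ti, else bᵢⱼ.
Initial tableau (one row per fragment):
  row 1: b11 a2 b13 b14 a5
  row 2: a1 a2 b23 a4 b25
  row 3: b31 b32 a3 a4 b35
Rows 1 and 2 agree on A2; apply A2→A3 and equate their A3 entries.
Rows 1 and 2 agree on A3; apply A3→A1 and equate their A1 entries.
No row becomes fully distinguished — the join is lossy.

No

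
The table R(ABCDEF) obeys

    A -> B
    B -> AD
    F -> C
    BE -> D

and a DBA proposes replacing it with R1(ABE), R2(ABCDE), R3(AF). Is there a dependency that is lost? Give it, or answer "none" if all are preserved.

F -> C

Check F → C: no single fragment contains all of {CF}, and the restricted closure of {F} across the fragments never reaches {C}.
A → B is preserved.
B → AD is preserved.
BE → D is preserved.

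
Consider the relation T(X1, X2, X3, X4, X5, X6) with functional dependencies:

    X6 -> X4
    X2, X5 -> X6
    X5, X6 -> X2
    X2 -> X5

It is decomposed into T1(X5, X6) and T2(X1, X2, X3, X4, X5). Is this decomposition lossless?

Common attributes: T1 ∩ T2 = {X5}.
No dependency enlarges {X5}, so (X5)⁺ = {X5}.
The closure contains neither all of T1 = {X5, X6} nor all of T2 = {X1, X2, X3, X4, X5}, so the common attributes are not a superkey of either fragment. The join is lossy.

No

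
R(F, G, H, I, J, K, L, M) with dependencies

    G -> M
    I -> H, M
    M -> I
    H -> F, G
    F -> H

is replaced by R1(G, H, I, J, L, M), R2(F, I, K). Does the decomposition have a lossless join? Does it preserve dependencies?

Lossless test: (I)⁺ = {F, G, H, I, M}, which is a superkey of neither fragment — lossy.
Dependency preservation: H → F, G; F → H are not contained in any single fragment, but the restricted closure of each left-hand side across the fragments still reaches the right-hand side; the remaining FDs each lie inside some fragment. All dependencies are preserved.

lossy but dependency-preserving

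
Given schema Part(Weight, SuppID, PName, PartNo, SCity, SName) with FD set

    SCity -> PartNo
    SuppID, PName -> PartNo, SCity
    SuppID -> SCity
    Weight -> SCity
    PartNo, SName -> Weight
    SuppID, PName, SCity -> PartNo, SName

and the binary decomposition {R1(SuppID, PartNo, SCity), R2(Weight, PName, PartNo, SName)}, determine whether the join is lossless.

Common attributes: R1 ∩ R2 = {PartNo}.
No dependency enlarges {PartNo}, so (PartNo)⁺ = {PartNo}.
The closure contains neither all of R1 = {SuppID, PartNo, SCity} nor all of R2 = {Weight, PName, PartNo, SName}, so the common attributes are not a superkey of either fragment. The join is lossy.

No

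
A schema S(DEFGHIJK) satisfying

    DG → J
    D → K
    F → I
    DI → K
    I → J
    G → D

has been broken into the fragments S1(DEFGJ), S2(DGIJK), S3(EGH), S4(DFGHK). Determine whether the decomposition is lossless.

Chase test. Columns are DEFGHIJK; row i has aⱼ where attribute j ∈ Si, else bᵢⱼ.
Initial tableau (one row per fragment):
  row 1: a1 a2 a3 a4 b15 b16 a7 b18
  row 2: a1 b22 b23 a4 b25 a6 a7 a8
  row 3: b31 a2 b33 a4 a5 b36 b37 b38
  row 4: a1 b42 a3 a4 a5 b46 b47 a8
Rows 1 and 4 agree on DG; apply DG→J and equate their J entries.
Rows 1 and 2 agree on D; apply D→K and equate their K entries.
Rows 1 and 4 agree on F; apply F→I and equate their I entries.
Rows 1 and 3 agree on G; apply G→D and equate their D entries.
Rows 1 and 3 agree on DG; apply DG→J and equate their J entries.
Rows 1 and 3 agree on D; apply D→K and equate their K entries.
No row becomes fully distinguished — the join is lossy.

No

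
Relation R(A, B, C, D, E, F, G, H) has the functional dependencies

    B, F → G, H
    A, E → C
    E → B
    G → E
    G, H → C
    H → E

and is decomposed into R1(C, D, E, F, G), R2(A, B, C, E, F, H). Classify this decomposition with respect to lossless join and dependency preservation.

lossy and not dependency-preserving

Lossless test: (C, E, F)⁺ = {B, C, E, F, G, H}, which is a superkey of neither fragment — lossy.
Dependency preservation: the restricted closure of {G, H} across the fragments never reaches {C}, so G, H → C cannot be enforced without a join — not preserved.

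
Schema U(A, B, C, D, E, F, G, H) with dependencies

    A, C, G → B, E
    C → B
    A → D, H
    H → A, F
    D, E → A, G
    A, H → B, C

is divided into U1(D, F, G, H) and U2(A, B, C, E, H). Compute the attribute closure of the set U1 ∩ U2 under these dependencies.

U1 ∩ U2 = {H}.
H → A, F applies, adding A, F
A, H → B, C applies, adding B, C
A → D, H applies, adding D
Closure: {A, B, C, D, F, H}.

A, B, C, D, F, H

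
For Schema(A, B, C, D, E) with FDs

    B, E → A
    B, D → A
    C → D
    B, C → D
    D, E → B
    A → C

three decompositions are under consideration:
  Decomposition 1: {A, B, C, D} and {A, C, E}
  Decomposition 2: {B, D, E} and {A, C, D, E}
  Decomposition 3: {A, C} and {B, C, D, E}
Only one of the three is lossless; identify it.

Decomposition 2

Decomposition 1: common = {A, C}, closure = {A, C, D} → lossy.
Decomposition 2: common = {D, E}, closure = {A, B, C, D, E} → lossless.
Decomposition 3: common = {C}, closure = {C, D} → lossy.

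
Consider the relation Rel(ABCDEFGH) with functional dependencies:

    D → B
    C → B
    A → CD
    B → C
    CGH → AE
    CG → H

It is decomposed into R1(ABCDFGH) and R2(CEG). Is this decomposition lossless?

Yes

Common attributes: R1 ∩ R2 = {CG}.
Closure of {CG}: C → B applies, adding B; CG → H applies, adding H; CGH → AE applies, adding AE; A → CD applies, adding D. So (CG)⁺ = {ABCDEGH}.
This closure contains every attribute of R2, so R1 ∩ R2 → R2. The join is lossless.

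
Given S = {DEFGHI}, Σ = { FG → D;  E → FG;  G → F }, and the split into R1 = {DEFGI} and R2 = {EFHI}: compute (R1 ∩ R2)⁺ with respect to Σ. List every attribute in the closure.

DEFGI

R1 ∩ R2 = {EFI}.
E → FG applies, adding G
FG → D applies, adding D
Closure: {DEFGI}.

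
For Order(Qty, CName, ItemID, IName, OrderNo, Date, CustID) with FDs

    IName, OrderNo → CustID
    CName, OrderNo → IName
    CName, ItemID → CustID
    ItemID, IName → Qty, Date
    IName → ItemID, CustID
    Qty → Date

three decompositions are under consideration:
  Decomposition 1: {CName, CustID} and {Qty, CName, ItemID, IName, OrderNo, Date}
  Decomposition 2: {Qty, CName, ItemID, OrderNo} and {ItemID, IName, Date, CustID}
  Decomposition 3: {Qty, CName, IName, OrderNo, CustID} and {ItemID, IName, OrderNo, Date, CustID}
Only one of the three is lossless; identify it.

Decomposition 1: common = {CName}, closure = {CName} → lossy.
Decomposition 2: common = {ItemID}, closure = {ItemID} → lossy.
Decomposition 3: common = {IName, OrderNo, CustID}, closure = {Qty, ItemID, IName, OrderNo, Date, CustID} → lossless.

Decomposition 3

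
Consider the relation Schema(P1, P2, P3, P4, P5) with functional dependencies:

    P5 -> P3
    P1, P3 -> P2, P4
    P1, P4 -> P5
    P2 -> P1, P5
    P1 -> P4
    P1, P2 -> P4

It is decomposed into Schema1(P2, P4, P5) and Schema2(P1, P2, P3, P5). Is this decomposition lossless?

Yes

Common attributes: Schema1 ∩ Schema2 = {P2, P5}.
Closure of {P2, P5}: P5 → P3 applies, adding P3; P2 → P1, P5 applies, adding P1; P1 → P4 applies, adding P4. So (P2, P5)⁺ = {P1, P2, P3, P4, P5}.
This closure contains every attribute of Schema1, so Schema1 ∩ Schema2 → Schema1. The join is lossless.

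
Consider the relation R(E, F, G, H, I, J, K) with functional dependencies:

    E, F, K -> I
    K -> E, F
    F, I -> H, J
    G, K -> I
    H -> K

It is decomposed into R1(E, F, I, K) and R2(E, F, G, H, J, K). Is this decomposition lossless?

Common attributes: R1 ∩ R2 = {E, F, K}.
Closure of {E, F, K}: E, F, K → I applies, adding I; F, I → H, J applies, adding H, J. So (E, F, K)⁺ = {E, F, H, I, J, K}.
This closure contains every attribute of R1, so R1 ∩ R2 → R1. The join is lossless.

Yes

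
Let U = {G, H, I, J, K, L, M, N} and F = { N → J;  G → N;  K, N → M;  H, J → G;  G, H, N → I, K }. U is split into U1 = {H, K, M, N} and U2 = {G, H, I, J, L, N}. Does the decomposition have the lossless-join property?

Yes

Common attributes: U1 ∩ U2 = {H, N}.
Closure of {H, N}: N → J applies, adding J; H, J → G applies, adding G; G, H, N → I, K applies, adding I, K; K, N → M applies, adding M. So (H, N)⁺ = {G, H, I, J, K, M, N}.
This closure contains every attribute of U1, so U1 ∩ U2 → U1. The join is lossless.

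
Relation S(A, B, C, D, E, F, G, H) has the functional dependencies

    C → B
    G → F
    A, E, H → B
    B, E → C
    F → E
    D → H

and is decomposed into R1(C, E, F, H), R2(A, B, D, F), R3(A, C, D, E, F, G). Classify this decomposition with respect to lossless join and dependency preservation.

Lossless test (chase): Rows 1 and 3 agree on C; apply C→B and equate their B entries. Rows 1 and 2 agree on F; apply F→E and equate their E entries. Rows 2 and 3 agree on D; apply D→H and equate their H entries. Rows 2 and 3 agree on A, E, H; apply A, E, H→B and equate their B entries. Rows 1 and 2 agree on B, E; apply B, E→C and equate their C entries. No row becomes fully distinguished — the join is lossy.
Dependency preservation: the restricted closure of {C} across the fragments never reaches {B}, so C → B cannot be enforced without a join — not preserved.

lossy and not dependency-preserving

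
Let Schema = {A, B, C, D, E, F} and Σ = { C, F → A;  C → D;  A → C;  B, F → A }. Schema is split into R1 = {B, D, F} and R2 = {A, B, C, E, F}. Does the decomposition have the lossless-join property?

Common attributes: R1 ∩ R2 = {B, F}.
Closure of {B, F}: B, F → A applies, adding A; A → C applies, adding C; C → D applies, adding D. So (B, F)⁺ = {A, B, C, D, F}.
This closure contains every attribute of R1, so R1 ∩ R2 → R1. The join is lossless.

Yes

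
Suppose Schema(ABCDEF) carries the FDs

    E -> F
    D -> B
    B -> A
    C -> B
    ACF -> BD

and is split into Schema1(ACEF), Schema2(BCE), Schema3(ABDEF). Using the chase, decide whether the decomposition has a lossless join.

Chase test. Columns are ABCDEF; row i has aⱼ where attribute j ∈ Schemai, else bᵢⱼ.
Initial tableau (one row per fragment):
  row 1: a1 b12 a3 b14 a5 a6
  row 2: b21 a2 a3 b24 a5 b26
  row 3: a1 a2 b33 a4 a5 a6
Rows 1 and 2 agree on E; apply E→F and equate their F entries.
Rows 2 and 3 agree on B; apply B→A and equate their A entries.
Rows 1 and 2 agree on C; apply C→B and equate their B entries.
Rows 1 and 2 agree on ACF; apply ACF→BD and equate their BD entries.
No row becomes fully distinguished — the join is lossy.

No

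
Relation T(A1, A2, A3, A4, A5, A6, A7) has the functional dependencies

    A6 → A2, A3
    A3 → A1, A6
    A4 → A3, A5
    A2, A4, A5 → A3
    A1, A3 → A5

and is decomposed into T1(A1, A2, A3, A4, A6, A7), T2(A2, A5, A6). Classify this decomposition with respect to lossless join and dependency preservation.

lossless and dependency-preserving

Lossless test: (A2, A6)⁺ = {A1, A2, A3, A5, A6}, which contains all of one fragment — lossless.
Dependency preservation: A4 → A3, A5; A2, A4, A5 → A3; A1, A3 → A5 are not contained in any single fragment, but the restricted closure of each left-hand side across the fragments still reaches the right-hand side; the remaining FDs each lie inside some fragment. All dependencies are preserved.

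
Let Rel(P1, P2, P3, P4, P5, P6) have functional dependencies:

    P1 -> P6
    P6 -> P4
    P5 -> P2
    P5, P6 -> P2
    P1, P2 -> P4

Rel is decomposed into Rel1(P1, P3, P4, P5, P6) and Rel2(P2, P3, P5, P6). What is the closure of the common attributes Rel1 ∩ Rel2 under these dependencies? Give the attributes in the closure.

Rel1 ∩ Rel2 = {P3, P5, P6}.
P6 → P4 applies, adding P4
P5 → P2 applies, adding P2
Closure: {P2, P3, P4, P5, P6}.

P2, P3, P4, P5, P6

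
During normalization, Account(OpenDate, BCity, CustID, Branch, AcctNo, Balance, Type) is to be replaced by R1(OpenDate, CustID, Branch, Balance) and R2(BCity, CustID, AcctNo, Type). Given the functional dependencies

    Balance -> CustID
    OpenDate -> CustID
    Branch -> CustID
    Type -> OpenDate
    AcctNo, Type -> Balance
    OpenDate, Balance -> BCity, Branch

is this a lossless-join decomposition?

No

Common attributes: R1 ∩ R2 = {CustID}.
No dependency enlarges {CustID}, so (CustID)⁺ = {CustID}.
The closure contains neither all of R1 = {OpenDate, CustID, Branch, Balance} nor all of R2 = {BCity, CustID, AcctNo, Type}, so the common attributes are not a superkey of either fragment. The join is lossy.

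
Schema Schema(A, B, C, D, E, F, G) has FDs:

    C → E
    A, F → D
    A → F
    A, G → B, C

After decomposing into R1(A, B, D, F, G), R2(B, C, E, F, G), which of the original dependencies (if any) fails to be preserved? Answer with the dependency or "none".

Check A, G → B, C: no single fragment contains all of {A, B, C, G}, and the restricted closure of {A, G} across the fragments never reaches {B, C}.
C → E is preserved.
A, F → D is preserved.
A → F is preserved.

A, G → B, C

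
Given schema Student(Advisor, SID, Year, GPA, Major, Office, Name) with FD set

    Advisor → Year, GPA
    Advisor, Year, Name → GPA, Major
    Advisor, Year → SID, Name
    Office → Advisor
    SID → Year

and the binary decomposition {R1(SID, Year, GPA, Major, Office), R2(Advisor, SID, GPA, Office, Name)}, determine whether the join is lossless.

Common attributes: R1 ∩ R2 = {SID, GPA, Office}.
Closure of {SID, GPA, Office}: Office → Advisor applies, adding Advisor; SID → Year applies, adding Year; Advisor, Year → SID, Name applies, adding Name; Advisor, Year, Name → GPA, Major applies, adding Major. So (SID, GPA, Office)⁺ = {Advisor, SID, Year, GPA, Major, Office, Name}.
This closure contains every attribute of R1, so R1 ∩ R2 → R1. The join is lossless.

Yes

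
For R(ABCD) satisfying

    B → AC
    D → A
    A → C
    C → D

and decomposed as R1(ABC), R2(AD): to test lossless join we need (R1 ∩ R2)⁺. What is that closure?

ACD

R1 ∩ R2 = {A}.
A → C applies, adding C
C → D applies, adding D
Closure: {ACD}.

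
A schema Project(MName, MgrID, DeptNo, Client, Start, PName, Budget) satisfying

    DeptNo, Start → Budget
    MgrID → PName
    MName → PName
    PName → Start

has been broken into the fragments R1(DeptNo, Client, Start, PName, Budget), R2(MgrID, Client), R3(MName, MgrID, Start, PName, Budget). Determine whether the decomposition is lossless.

Chase test. Columns are MName, MgrID, DeptNo, Client, Start, PName, Budget; row i has aⱼ where attribute j ∈ Ri, else bᵢⱼ.
Initial tableau (one row per fragment):
  row 1: b11 b12 a3 a4 a5 a6 a7
  row 2: b21 a2 b23 a4 b25 b26 b27
  row 3: a1 a2 b33 b34 a5 a6 a7
Rows 2 and 3 agree on MgrID; apply MgrID→PName and equate their PName entries.
Rows 1 and 2 agree on PName; apply PName→Start and equate their Start entries.
No row becomes fully distinguished — the join is lossy.

No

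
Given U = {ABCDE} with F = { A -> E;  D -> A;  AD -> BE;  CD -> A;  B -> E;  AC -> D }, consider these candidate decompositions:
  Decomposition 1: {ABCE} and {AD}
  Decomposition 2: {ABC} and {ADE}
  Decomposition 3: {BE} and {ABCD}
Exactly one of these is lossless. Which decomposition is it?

Decomposition 1: common = {A}, closure = {AE} → lossy.
Decomposition 2: common = {A}, closure = {AE} → lossy.
Decomposition 3: common = {B}, closure = {BE} → lossless.

Decomposition 3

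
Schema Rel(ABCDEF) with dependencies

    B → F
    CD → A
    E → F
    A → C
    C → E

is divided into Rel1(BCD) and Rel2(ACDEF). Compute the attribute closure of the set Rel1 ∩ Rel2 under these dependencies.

Rel1 ∩ Rel2 = {CD}.
CD → A applies, adding A
C → E applies, adding E
E → F applies, adding F
Closure: {ACDEF}.

ACDEF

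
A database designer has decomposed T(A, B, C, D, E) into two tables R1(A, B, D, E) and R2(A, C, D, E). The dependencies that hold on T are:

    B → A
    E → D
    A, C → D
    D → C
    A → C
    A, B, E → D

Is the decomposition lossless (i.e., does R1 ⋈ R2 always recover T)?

Yes

Common attributes: R1 ∩ R2 = {A, D, E}.
Closure of {A, D, E}: D → C applies, adding C. So (A, D, E)⁺ = {A, C, D, E}.
This closure contains every attribute of R2, so R1 ∩ R2 → R2. The join is lossless.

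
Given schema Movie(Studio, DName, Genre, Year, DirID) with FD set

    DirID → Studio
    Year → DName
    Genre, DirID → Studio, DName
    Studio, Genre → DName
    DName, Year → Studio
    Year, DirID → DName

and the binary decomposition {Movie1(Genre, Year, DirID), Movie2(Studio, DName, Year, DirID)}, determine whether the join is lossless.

Common attributes: Movie1 ∩ Movie2 = {Year, DirID}.
Closure of {Year, DirID}: DirID → Studio applies, adding Studio; Year → DName applies, adding DName. So (Year, DirID)⁺ = {Studio, DName, Year, DirID}.
This closure contains every attribute of Movie2, so Movie1 ∩ Movie2 → Movie2. The join is lossless.

Yes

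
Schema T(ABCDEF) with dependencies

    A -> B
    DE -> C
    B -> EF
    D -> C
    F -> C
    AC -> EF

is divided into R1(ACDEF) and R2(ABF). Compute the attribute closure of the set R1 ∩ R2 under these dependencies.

ABCEF

R1 ∩ R2 = {AF}.
A → B applies, adding B
B → EF applies, adding E
F → C applies, adding C
Closure: {ABCEF}.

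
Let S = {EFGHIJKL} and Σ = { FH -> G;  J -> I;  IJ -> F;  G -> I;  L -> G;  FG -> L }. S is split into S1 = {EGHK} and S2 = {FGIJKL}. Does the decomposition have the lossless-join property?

Common attributes: S1 ∩ S2 = {GK}.
Closure of {GK}: G → I applies, adding I. So (GK)⁺ = {GIK}.
The closure contains neither all of S1 = {EGHK} nor all of S2 = {FGIJKL}, so the common attributes are not a superkey of either fragment. The join is lossy.

No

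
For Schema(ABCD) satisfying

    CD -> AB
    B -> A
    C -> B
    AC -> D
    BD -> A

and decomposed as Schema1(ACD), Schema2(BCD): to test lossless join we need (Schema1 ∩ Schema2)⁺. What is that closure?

Schema1 ∩ Schema2 = {CD}.
CD → AB applies, adding AB
Closure: {ABCD}.

ABCD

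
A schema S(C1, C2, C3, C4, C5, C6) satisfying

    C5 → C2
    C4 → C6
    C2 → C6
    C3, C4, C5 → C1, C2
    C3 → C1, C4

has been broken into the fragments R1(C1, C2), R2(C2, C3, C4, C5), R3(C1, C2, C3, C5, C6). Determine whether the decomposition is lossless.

Chase test. Columns are C1, C2, C3, C4, C5, C6; row i has aⱼ where attribute j ∈ Ri, else bᵢⱼ.
Initial tableau (one row per fragment):
  row 1: a1 a2 b13 b14 b15 b16
  row 2: b21 a2 a3 a4 a5 b26
  row 3: a1 a2 a3 b34 a5 a6
Rows 1 and 2 agree on C2; apply C2→C6 and equate their C6 entries.
Rows 1 and 3 agree on C2; apply C2→C6 and equate their C6 entries.
Rows 2 and 3 agree on C3; apply C3→C1, C4 and equate their C1, C4 entries.
Row 2 is now all distinguished symbols — the join is lossless.

Yes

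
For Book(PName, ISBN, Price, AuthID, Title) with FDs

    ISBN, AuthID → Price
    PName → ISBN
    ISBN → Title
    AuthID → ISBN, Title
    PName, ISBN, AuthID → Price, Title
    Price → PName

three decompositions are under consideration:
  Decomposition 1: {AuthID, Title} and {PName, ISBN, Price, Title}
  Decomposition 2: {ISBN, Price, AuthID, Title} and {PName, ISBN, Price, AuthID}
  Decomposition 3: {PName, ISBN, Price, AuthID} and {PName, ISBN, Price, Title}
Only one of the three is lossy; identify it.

Decomposition 1: common = {Title}, closure = {Title} → lossy.
Decomposition 2: common = {ISBN, Price, AuthID}, closure = {PName, ISBN, Price, AuthID, Title} → lossless.
Decomposition 3: common = {PName, ISBN, Price}, closure = {PName, ISBN, Price, Title} → lossless.

Decomposition 1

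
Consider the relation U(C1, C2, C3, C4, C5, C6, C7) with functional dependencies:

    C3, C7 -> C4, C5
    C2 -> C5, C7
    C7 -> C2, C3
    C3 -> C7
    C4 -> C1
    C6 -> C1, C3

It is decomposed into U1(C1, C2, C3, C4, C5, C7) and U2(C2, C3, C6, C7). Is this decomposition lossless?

Yes

Common attributes: U1 ∩ U2 = {C2, C3, C7}.
Closure of {C2, C3, C7}: C3, C7 → C4, C5 applies, adding C4, C5; C4 → C1 applies, adding C1. So (C2, C3, C7)⁺ = {C1, C2, C3, C4, C5, C7}.
This closure contains every attribute of U1, so U1 ∩ U2 → U1. The join is lossless.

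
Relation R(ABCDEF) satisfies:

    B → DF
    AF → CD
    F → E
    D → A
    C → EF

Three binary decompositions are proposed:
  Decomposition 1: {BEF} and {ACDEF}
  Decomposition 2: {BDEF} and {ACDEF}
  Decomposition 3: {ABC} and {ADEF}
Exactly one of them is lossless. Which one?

Decomposition 1: common = {EF}, closure = {EF} → lossy.
Decomposition 2: common = {DEF}, closure = {ACDEF} → lossless.
Decomposition 3: common = {A}, closure = {A} → lossy.

Decomposition 2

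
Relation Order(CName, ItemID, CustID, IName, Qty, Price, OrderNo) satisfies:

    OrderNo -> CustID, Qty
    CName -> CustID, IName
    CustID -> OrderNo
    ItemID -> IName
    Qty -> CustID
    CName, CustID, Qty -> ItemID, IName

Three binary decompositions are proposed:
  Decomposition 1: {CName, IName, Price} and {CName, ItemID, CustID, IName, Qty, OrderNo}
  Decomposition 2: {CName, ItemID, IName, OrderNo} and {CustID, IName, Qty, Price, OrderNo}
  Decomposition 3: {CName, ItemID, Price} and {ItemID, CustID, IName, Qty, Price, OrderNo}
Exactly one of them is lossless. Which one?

Decomposition 1

Decomposition 1: common = {CName, IName}, closure = {CName, ItemID, CustID, IName, Qty, OrderNo} → lossless.
Decomposition 2: common = {IName, OrderNo}, closure = {CustID, IName, Qty, OrderNo} → lossy.
Decomposition 3: common = {ItemID, Price}, closure = {ItemID, IName, Price} → lossy.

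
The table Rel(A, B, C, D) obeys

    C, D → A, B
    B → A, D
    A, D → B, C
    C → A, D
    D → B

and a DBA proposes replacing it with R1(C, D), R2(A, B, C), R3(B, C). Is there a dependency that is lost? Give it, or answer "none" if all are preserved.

C, D → A, B: restricted closure across fragments reaches A, B.
B → A, D: restricted closure across fragments reaches A, D.
A, D → B, C: restricted closure across fragments reaches B, C.
C → A, D: restricted closure across fragments reaches A, D.
D → B: restricted closure across fragments reaches B.
Every dependency is enforceable on the fragments, so the decomposition is dependency-preserving.

none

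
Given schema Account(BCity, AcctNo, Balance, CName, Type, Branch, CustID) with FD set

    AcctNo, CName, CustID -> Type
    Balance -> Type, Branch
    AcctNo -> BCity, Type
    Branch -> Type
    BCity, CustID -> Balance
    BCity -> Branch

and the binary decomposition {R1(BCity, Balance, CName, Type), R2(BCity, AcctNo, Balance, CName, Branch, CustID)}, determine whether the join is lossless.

Yes

Common attributes: R1 ∩ R2 = {BCity, Balance, CName}.
Closure of {BCity, Balance, CName}: Balance → Type, Branch applies, adding Type, Branch. So (BCity, Balance, CName)⁺ = {BCity, Balance, CName, Type, Branch}.
This closure contains every attribute of R1, so R1 ∩ R2 → R1. The join is lossless.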